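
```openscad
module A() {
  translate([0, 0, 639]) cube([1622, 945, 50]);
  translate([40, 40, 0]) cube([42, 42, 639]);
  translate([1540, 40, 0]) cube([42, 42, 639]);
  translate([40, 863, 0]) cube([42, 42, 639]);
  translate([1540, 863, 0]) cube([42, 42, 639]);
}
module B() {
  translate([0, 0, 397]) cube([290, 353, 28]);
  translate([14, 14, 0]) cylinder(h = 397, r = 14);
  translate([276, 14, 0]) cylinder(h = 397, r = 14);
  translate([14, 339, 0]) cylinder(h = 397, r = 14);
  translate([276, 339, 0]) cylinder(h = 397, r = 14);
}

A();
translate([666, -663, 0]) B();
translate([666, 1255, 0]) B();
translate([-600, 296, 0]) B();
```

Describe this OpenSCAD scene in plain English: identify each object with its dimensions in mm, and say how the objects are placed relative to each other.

A is a rectangular dining table. The top is 1622×945×50 mm with its upper surface at z = 689 mm. It stands on four 42×42 mm square legs, each inset 40 mm from the nearest pair of top edges, running from the floor to the underside of the top.

B is a four-legged stool. The seat is 290×353 mm, 28 mm thick, top at z = 425 mm. It stands on four round legs, each 28 mm in diameter, from z = 0 to the seat underside, each leg's axis is inset half a diameter from the nearest pair of seat edges (so the leg's bounding box is flush with the corner).

Three stools sit around the table at the −y, +y, −x sides.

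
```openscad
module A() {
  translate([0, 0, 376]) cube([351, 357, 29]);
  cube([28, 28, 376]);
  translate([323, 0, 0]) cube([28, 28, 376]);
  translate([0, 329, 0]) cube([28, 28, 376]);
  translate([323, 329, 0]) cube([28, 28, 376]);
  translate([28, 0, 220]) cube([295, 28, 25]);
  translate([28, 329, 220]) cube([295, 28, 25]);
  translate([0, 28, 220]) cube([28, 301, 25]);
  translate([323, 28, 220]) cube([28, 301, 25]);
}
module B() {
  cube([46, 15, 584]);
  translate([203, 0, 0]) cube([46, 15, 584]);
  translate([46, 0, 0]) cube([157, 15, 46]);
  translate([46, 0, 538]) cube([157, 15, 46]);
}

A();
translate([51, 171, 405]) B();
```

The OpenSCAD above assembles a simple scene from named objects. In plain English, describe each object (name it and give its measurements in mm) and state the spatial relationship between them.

A is a four-legged stool. The seat is 351×357 mm, 29 mm thick, top at z = 405 mm. It stands on four square legs, each 28×28 mm in cross-section, from z = 0 to the seat underside, each flush with a corner of the seat. Four stretchers, 28 mm wide and 25 mm tall, connect adjacent legs with their undersides at z = 220 mm, each running between the inner faces of the legs it joins and aligned with the legs' outer faces on the other axis.

B is a picture frame with a 157×492 mm rectangular opening (x by z) and a uniform 46 mm border on every side. Frame depth is 15 mm along y. It is built from two vertical stiles running the full outside height and two horizontal rails spanning the gap between the stiles.

The picture frame is on top of the stool, centred.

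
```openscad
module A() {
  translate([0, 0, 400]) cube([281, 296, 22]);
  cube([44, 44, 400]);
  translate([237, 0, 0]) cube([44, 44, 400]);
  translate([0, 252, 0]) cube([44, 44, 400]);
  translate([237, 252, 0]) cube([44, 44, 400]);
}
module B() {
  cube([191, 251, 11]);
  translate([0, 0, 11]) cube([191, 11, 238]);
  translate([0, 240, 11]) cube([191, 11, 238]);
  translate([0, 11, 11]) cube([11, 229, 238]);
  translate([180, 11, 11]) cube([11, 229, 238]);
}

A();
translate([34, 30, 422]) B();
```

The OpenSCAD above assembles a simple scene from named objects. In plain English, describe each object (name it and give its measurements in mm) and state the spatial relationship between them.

A is a four-legged stool. The seat is a 281×296×22 mm slab whose top surface is at z = 422 mm; four square legs, each 44×44 mm in cross-section, run from the floor (z = 0) to the underside of the seat, each flush with a corner of the seat.

B is an open-topped rectangular box: outside dimensions 191×251×249 mm, with a uniform wall and base thickness of 11 mm. The base is a full 191×251 slab on the floor; four walls sit on top of the base. The front and back walls (the −y and +y sides) span the full width; the two side walls fit between them.

The open box is on top of the stool.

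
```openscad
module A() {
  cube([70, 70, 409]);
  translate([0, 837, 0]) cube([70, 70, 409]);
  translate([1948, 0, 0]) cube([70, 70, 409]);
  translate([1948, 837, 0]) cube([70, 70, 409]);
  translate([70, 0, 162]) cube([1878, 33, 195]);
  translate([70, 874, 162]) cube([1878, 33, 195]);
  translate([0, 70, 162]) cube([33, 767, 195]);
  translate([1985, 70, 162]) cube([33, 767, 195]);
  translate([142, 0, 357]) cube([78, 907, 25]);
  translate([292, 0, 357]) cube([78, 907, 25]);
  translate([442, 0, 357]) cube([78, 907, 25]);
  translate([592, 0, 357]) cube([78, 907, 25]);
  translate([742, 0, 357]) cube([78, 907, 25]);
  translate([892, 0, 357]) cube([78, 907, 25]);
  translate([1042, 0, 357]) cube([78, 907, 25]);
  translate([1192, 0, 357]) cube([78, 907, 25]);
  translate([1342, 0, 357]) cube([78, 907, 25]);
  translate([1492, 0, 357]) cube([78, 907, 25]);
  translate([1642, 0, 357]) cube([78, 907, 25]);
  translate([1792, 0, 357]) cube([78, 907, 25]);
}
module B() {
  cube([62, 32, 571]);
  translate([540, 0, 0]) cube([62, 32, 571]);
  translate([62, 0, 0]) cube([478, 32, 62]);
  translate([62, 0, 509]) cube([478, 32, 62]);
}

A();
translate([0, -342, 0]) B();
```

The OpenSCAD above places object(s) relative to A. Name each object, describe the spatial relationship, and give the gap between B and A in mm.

A is a bed frame. B is a picture frame. The picture frame is on the floor beside the bed frame on its −y side. The gap between the picture frame and the bed frame is 310 mm.

The picture frame's nearest face is 310 mm from the bed frame's −y face.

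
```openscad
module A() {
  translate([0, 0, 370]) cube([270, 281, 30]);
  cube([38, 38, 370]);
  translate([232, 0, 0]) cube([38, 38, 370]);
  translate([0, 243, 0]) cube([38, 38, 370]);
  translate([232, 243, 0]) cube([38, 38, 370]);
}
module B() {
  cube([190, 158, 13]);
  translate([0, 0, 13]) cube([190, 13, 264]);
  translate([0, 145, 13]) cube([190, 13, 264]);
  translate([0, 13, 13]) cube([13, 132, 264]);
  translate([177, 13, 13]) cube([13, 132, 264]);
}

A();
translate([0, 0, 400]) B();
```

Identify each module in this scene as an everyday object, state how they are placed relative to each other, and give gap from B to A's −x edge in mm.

The open box's min-x is at 0; the stool's min-x is 0; gap = 0 mm.

A is a stool. B is an open box. The open box is on top of the stool. The gap from the open box to the stool's −x edge is 0 mm.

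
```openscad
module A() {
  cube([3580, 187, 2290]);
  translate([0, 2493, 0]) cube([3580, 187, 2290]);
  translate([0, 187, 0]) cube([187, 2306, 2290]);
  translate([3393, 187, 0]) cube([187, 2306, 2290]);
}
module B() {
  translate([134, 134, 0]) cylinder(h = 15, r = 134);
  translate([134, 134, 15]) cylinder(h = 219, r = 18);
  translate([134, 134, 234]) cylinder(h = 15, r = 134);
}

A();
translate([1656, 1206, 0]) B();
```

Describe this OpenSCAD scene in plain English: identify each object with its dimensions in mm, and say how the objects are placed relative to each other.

A is the wall frame of a small rectangular building: four walls, each 2290 mm tall and 187 mm thick, enclosing a footprint 3580 mm (x) by 2680 mm (y) outside-to-outside, with no floor or roof. The front and back walls (the −y and +y sides) span the full width; the two side walls fit between them.

B is a spool: two coaxial disc flanges of radius 134 mm and thickness 15 mm, joined by a core cylinder of radius 18 mm and height 219 mm. The lower flange rests on z = 0 and the three cylinders share a vertical axis.

The spool sits inside the house frame, centred.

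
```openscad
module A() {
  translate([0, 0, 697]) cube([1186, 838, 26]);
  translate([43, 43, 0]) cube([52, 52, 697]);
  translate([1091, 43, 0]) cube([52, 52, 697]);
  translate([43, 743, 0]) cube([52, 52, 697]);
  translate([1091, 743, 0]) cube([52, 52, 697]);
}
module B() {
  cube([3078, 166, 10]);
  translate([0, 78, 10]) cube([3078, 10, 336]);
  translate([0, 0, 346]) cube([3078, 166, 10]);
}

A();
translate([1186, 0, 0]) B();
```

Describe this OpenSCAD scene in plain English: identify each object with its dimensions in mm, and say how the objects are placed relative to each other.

A is a table: top 1186 mm (x) × 838 mm (y), 26 mm thick, upper face at z = 723 mm, on four 52×52 mm square legs, each inset 43 mm from the nearest pair of top edges, running from z = 0 to the bottom of the top.

B is an I-beam lying along x, 3078 mm long. Overall section height 356 mm. Two flanges 166 mm wide (y) and 10 mm thick, one on the floor and one at the top; a web 10 mm thick runs between them, centred on the flange width.

The I-beam is against the table's +x side, with their −y faces flush.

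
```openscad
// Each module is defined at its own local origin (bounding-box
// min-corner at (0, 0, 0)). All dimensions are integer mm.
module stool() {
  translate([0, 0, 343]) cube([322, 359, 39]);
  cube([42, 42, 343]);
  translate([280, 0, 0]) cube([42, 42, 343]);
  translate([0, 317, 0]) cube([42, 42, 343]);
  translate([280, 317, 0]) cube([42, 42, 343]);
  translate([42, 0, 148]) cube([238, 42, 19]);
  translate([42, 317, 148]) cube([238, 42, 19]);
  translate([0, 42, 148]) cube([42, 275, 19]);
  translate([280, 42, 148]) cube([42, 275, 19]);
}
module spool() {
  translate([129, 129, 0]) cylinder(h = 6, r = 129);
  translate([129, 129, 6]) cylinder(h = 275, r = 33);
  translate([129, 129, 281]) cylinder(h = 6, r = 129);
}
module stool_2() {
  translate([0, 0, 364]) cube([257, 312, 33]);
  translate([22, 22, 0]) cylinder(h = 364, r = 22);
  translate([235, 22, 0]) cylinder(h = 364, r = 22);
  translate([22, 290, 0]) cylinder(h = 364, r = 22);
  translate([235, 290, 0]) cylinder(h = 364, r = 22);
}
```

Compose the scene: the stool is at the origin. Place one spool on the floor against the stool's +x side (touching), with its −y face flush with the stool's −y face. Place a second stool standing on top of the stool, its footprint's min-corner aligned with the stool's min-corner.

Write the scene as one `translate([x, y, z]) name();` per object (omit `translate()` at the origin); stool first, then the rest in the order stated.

stool();
translate([322, 0, 0]) spool();
translate([0, 0, 382]) stool_2();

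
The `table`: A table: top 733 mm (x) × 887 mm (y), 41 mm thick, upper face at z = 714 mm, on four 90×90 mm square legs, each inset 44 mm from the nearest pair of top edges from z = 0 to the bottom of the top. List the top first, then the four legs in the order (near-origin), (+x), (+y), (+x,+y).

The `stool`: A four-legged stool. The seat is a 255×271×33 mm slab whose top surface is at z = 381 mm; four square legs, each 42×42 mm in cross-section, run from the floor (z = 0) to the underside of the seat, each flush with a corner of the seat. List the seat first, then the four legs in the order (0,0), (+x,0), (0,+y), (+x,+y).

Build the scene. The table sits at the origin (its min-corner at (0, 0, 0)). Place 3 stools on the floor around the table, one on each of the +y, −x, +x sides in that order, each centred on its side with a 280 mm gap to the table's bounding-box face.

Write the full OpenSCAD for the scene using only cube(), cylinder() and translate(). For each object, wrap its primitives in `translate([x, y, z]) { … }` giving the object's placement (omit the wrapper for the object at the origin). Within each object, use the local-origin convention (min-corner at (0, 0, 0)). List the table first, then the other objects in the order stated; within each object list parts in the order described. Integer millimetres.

translate([0, 0, 673]) cube([733, 887, 41]);
translate([44, 44, 0]) cube([90, 90, 673]);
translate([599, 44, 0]) cube([90, 90, 673]);
translate([44, 753, 0]) cube([90, 90, 673]);
translate([599, 753, 0]) cube([90, 90, 673]);
translate([239, 1167, 0]) {
  translate([0, 0, 348]) cube([255, 271, 33]);
  cube([42, 42, 348]);
  translate([213, 0, 0]) cube([42, 42, 348]);
  translate([0, 229, 0]) cube([42, 42, 348]);
  translate([213, 229, 0]) cube([42, 42, 348]);
}
translate([-535, 308, 0]) {
  translate([0, 0, 348]) cube([255, 271, 33]);
  cube([42, 42, 348]);
  translate([213, 0, 0]) cube([42, 42, 348]);
  translate([0, 229, 0]) cube([42, 42, 348]);
  translate([213, 229, 0]) cube([42, 42, 348]);
}
translate([1013, 308, 0]) {
  translate([0, 0, 348]) cube([255, 271, 33]);
  cube([42, 42, 348]);
  translate([213, 0, 0]) cube([42, 42, 348]);
  translate([0, 229, 0]) cube([42, 42, 348]);
  translate([213, 229, 0]) cube([42, 42, 348]);
}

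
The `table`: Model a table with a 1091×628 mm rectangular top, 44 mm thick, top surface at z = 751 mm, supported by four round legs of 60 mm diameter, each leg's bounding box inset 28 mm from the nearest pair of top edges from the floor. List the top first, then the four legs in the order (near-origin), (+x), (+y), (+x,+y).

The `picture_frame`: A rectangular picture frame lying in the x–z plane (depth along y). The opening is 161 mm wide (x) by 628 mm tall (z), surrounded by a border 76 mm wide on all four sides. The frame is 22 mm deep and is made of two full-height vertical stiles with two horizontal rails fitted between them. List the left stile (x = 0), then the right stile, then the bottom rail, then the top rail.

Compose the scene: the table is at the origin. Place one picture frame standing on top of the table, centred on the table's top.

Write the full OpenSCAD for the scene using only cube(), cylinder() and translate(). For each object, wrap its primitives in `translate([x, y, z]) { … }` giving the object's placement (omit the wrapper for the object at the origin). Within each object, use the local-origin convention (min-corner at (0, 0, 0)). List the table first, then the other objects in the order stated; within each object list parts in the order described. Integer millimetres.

translate([0, 0, 707]) cube([1091, 628, 44]);
translate([58, 58, 0]) cylinder(h = 707, r = 30);
translate([1033, 58, 0]) cylinder(h = 707, r = 30);
translate([58, 570, 0]) cylinder(h = 707, r = 30);
translate([1033, 570, 0]) cylinder(h = 707, r = 30);
translate([389, 303, 751]) {
  cube([76, 22, 780]);
  translate([237, 0, 0]) cube([76, 22, 780]);
  translate([76, 0, 0]) cube([161, 22, 76]);
  translate([76, 0, 704]) cube([161, 22, 76]);
}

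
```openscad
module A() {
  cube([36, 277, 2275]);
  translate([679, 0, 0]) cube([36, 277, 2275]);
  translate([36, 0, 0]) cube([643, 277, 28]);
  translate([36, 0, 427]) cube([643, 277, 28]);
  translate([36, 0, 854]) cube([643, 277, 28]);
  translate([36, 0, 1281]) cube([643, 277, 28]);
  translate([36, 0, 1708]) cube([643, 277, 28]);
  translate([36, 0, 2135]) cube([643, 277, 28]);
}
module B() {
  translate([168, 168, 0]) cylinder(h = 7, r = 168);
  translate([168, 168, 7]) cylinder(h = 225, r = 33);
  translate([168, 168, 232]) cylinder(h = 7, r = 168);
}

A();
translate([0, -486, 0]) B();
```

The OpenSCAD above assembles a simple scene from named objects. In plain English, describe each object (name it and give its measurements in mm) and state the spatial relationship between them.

A is a bookshelf 715 mm wide overall, 277 mm deep and 2275 mm tall. The two sides are 36 mm thick vertical panels. 6 horizontal shelves of 28 mm thickness span between the inner faces of the sides; the lowest shelf sits on the floor and shelves are stacked with a clear vertical gap of 399 mm between each pair.

B is a spool: two coaxial disc flanges of radius 168 mm and thickness 7 mm, joined by a core cylinder of radius 33 mm and height 225 mm. The lower flange rests on z = 0 and the three cylinders share a vertical axis.

The spool is on the floor beside the bookshelf on its −y side.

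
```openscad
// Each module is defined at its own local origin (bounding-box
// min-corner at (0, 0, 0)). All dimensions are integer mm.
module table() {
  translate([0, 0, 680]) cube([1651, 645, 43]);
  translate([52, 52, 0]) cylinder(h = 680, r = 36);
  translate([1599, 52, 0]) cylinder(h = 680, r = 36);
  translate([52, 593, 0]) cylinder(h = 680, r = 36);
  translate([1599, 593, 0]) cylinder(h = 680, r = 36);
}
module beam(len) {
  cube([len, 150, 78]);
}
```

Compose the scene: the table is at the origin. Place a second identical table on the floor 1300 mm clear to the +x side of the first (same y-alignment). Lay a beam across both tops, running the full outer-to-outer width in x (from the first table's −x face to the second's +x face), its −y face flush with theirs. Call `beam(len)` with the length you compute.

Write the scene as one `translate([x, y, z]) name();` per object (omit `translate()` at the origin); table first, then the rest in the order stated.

table();
translate([2951, 0, 0]) table();
translate([0, 0, 723]) beam(4602);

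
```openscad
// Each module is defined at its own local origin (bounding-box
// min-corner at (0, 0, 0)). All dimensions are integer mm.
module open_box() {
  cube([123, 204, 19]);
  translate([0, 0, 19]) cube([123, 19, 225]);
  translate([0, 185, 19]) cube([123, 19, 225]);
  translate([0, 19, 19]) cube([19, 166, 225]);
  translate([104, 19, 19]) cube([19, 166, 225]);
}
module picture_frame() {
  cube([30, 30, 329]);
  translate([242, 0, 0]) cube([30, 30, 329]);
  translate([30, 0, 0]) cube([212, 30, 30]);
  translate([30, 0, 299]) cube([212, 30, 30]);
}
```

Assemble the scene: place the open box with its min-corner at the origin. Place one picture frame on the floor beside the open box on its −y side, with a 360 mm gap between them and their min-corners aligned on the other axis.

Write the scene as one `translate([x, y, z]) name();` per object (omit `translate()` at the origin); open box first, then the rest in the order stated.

open_box();
translate([0, -390, 0]) picture_frame();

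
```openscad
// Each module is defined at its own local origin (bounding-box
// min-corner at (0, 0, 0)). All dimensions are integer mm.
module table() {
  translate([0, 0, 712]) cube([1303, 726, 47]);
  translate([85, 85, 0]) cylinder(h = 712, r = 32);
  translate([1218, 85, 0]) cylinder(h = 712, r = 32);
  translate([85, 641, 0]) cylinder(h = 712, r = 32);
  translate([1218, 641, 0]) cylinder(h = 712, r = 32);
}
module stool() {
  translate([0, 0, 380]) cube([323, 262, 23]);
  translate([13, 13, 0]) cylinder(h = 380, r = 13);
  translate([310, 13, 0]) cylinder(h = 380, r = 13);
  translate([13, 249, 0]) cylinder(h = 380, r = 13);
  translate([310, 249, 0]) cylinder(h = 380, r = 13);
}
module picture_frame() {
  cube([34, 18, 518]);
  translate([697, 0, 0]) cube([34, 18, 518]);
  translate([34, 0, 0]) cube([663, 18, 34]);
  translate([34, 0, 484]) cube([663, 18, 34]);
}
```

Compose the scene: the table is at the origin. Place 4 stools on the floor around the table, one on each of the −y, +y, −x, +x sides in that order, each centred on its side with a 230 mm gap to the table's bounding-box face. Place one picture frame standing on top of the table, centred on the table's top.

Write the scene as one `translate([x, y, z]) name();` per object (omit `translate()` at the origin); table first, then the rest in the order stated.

table();
translate([490, -492, 0]) stool();
translate([490, 956, 0]) stool();
translate([-553, 232, 0]) stool();
translate([1533, 232, 0]) stool();
translate([286, 354, 759]) picture_frame();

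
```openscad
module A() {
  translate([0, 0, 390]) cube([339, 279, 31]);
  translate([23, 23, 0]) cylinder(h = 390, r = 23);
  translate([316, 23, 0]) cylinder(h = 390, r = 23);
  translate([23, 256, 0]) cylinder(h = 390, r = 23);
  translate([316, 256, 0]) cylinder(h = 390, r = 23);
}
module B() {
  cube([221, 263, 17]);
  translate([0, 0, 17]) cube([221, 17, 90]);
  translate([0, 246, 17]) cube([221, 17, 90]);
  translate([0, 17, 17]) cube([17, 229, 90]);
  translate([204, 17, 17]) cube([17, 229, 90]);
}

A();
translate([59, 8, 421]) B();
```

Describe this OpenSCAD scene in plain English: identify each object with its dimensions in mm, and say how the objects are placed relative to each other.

A is a four-legged stool. The seat is a 339×279×31 mm slab whose top surface is at z = 421 mm; four round legs, each 46 mm in diameter, run from the floor (z = 0) to the underside of the seat, each leg's axis is inset half a diameter from the nearest pair of seat edges (so the leg's bounding box is flush with the corner).

B is an open-topped rectangular box: outside dimensions 221×263×107 mm, with a uniform wall and base thickness of 17 mm. The base is a full 221×263 slab on the floor; four walls sit on top of the base. The front and back walls (the −y and +y sides) span the full width; the two side walls fit between them.

The open box is on top of the stool, centred.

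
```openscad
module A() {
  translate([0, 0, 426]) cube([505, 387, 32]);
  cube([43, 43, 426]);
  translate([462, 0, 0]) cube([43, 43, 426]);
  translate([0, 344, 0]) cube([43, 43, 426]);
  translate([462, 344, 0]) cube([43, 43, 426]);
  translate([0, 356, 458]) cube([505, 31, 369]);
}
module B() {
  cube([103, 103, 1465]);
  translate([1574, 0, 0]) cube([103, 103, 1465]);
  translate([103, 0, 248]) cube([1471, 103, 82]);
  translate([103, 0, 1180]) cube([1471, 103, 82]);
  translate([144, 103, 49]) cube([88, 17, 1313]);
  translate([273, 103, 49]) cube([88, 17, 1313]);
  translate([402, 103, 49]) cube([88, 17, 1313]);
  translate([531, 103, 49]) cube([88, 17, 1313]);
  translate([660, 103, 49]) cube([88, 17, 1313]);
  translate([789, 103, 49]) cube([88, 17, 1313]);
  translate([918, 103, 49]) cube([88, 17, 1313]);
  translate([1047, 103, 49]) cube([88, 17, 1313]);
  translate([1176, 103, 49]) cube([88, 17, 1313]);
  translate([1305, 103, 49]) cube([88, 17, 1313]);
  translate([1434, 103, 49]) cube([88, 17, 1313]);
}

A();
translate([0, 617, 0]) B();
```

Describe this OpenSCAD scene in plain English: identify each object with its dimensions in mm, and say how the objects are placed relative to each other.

A is a chair. The seat is a 505×387×32 mm slab with its top at z = 458 mm, on four 43×43 mm corner legs (flush with the seat edges, standing on z = 0). A flat backrest 31 mm thick, 369 mm tall, spans the full seat width and rises from the seat top along its +y edge, rear face flush with the rear of the seat.

B is a fence section. Two 103×103 mm posts, 1465 mm tall, stand on the floor with a clear span of 1471 mm between their inner faces. Two horizontal rails of 103×82 mm section span the gap between the posts with their undersides at z = 248 mm and z = 1180 mm, flush with the posts' −y face. 11 pickets, each 88 mm wide, 17 mm thick and 1313 mm tall, are fixed to the +y face of the rails with their bottoms at z = 49 mm, evenly spaced across the span with equal gaps (rounded down to the nearest mm) at the −x end and between each pair — any rounding remainder accumulates at the +x end.

The fence section is on the floor beside the chair on its +y side.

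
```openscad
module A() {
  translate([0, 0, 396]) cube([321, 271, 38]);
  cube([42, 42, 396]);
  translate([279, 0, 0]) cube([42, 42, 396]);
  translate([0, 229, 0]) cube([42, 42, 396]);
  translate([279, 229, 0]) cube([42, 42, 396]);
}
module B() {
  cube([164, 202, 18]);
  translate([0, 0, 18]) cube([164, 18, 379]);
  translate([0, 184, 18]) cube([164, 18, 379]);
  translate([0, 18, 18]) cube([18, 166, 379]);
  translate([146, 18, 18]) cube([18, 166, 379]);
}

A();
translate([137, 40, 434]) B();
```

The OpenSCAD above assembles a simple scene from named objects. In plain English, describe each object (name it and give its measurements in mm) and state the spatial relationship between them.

A is a simple wooden stool: a rectangular seat 321 mm (x) by 271 mm (y), 38 mm thick, top face at z = 434 mm, on four square legs, each 42×42 mm in cross-section. The legs rest on z = 0, each flush with a corner of the seat.

B is an open-topped rectangular box: outside dimensions 164×202×397 mm, with a uniform wall and base thickness of 18 mm. The base is a full 164×202 slab on the floor; four walls sit on top of the base. The front and back walls (the −y and +y sides) span the full width; the two side walls fit between them.

The open box is on top of the stool.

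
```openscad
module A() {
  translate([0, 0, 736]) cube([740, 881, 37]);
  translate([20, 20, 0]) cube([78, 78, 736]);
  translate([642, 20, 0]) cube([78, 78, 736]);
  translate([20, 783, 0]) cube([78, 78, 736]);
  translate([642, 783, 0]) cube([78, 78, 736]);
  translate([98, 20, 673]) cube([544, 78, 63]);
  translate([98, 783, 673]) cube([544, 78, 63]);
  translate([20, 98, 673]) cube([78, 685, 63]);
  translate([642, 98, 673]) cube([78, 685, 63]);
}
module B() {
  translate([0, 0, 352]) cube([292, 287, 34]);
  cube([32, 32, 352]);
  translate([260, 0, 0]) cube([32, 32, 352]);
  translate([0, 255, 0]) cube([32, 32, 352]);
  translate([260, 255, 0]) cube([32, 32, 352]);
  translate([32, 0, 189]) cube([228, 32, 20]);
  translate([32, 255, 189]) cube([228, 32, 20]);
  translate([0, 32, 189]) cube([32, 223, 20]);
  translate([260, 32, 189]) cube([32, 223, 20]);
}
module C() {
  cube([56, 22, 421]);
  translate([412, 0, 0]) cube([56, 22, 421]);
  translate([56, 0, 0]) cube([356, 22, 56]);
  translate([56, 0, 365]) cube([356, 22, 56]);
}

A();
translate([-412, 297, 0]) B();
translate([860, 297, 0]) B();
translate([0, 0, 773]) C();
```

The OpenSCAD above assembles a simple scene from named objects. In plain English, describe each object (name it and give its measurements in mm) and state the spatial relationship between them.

A is a rectangular dining table. The top is 740×881×37 mm with its upper surface at z = 773 mm. It stands on four 78×78 mm square legs, each inset 20 mm from the nearest pair of top edges, running from the floor to the underside of the top. Four apron rails, 78 mm thick and 63 mm tall, run between adjacent legs with their top edges flush with the underside of the top and their outer faces flush with the legs' outer faces.

B is a four-legged stool. The seat is 292×287 mm, 34 mm thick, top at z = 386 mm. It stands on four square legs, each 32×32 mm in cross-section, from z = 0 to the seat underside, each flush with a corner of the seat. Four stretchers, 32 mm wide and 20 mm tall, connect adjacent legs with their undersides at z = 189 mm, each running between the inner faces of the legs it joins and aligned with the legs' outer faces on the other axis.

C is a picture frame with a 356×309 mm rectangular opening (x by z) and a uniform 56 mm border on every side. Frame depth is 22 mm along y. It is built from two vertical stiles running the full outside height and two horizontal rails spanning the gap between the stiles.

Two stools sit around the table at the −x, +x sides. The picture frame is on top of the table.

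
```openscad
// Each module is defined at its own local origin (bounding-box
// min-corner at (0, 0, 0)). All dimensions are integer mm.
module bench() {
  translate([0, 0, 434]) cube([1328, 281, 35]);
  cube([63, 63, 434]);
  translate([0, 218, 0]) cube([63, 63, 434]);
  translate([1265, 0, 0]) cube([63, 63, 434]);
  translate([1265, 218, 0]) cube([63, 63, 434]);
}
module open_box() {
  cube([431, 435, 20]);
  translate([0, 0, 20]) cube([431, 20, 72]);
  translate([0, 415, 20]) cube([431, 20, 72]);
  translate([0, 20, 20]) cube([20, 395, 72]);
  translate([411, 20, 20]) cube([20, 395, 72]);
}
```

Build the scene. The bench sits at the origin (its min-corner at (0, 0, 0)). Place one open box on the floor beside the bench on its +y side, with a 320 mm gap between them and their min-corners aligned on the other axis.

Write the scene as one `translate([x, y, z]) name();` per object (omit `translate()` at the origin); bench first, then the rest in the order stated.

bench();
translate([0, 601, 0]) open_box();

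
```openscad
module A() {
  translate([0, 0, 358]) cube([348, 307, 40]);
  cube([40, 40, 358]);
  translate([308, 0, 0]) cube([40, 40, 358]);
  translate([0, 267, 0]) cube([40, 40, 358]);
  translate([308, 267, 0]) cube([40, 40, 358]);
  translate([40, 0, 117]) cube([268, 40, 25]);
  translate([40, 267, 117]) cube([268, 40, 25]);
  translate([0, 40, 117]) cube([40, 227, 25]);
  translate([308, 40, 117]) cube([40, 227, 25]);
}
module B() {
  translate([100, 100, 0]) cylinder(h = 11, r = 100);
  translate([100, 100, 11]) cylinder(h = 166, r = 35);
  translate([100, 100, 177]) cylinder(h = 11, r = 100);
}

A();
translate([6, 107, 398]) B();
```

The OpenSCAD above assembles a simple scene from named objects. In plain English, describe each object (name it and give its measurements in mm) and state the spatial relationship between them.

A is a four-legged stool. The seat is 348×307 mm, 40 mm thick, top at z = 398 mm. It stands on four square legs, each 40×40 mm in cross-section, from z = 0 to the seat underside, each flush with a corner of the seat. Four stretchers, 40 mm wide and 25 mm tall, connect adjacent legs with their undersides at z = 117 mm, each running between the inner faces of the legs it joins and aligned with the legs' outer faces on the other axis.

B is a spool: two coaxial disc flanges of radius 100 mm and thickness 11 mm, joined by a core cylinder of radius 35 mm and height 166 mm. The lower flange rests on z = 0 and the three cylinders share a vertical axis.

The spool is on top of the stool.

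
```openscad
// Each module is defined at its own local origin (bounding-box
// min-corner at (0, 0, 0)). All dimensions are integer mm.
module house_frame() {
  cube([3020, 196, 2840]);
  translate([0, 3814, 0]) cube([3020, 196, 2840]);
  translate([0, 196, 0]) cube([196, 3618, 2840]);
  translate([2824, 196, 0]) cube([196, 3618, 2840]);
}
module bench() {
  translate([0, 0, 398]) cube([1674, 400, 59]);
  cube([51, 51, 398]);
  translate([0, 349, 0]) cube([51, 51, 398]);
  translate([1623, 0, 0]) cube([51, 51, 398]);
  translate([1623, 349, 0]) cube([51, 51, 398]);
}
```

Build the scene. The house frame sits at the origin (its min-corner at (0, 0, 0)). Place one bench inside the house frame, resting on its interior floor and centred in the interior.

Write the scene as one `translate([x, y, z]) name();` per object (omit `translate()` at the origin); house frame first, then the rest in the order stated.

house_frame();
translate([673, 1805, 0]) bench();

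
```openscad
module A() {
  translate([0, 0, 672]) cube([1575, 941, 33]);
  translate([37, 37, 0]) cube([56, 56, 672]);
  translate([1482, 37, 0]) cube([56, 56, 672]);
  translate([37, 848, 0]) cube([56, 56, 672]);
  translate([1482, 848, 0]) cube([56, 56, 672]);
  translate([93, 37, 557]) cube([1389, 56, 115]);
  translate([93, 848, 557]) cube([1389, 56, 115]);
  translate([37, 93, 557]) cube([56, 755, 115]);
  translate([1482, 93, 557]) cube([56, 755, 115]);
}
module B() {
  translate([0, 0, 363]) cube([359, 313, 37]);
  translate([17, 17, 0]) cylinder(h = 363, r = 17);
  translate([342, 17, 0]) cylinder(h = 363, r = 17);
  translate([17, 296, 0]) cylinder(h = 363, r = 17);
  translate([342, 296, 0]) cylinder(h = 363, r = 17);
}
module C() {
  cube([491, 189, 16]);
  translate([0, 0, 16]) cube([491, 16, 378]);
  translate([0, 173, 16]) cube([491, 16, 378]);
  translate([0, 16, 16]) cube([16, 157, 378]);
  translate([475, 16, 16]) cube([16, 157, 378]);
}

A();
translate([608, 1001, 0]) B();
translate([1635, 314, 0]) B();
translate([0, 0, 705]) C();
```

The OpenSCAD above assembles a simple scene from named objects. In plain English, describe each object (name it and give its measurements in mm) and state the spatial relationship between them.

A is a table: top 1575 mm (x) × 941 mm (y), 33 mm thick, upper face at z = 705 mm, on four 56×56 mm square legs, each inset 37 mm from the nearest pair of top edges, running from z = 0 to the bottom of the top. Four apron rails, 56 mm thick and 115 mm tall, run between adjacent legs with their top edges flush with the underside of the top and their outer faces flush with the legs' outer faces.

B is a four-legged stool. The seat is a 359×313×37 mm slab whose top surface is at z = 400 mm; four round legs, each 34 mm in diameter, run from the floor (z = 0) to the underside of the seat, each leg's axis is inset half a diameter from the nearest pair of seat edges (so the leg's bounding box is flush with the corner).

C is an open-topped rectangular box: outside dimensions 491×189×394 mm, with a uniform wall and base thickness of 16 mm. The base is a full 491×189 slab on the floor; four walls sit on top of the base. The front and back walls (the −y and +y sides) span the full width; the two side walls fit between them.

Two stools sit around the table at the +y, +x sides. The open box is on top of the table.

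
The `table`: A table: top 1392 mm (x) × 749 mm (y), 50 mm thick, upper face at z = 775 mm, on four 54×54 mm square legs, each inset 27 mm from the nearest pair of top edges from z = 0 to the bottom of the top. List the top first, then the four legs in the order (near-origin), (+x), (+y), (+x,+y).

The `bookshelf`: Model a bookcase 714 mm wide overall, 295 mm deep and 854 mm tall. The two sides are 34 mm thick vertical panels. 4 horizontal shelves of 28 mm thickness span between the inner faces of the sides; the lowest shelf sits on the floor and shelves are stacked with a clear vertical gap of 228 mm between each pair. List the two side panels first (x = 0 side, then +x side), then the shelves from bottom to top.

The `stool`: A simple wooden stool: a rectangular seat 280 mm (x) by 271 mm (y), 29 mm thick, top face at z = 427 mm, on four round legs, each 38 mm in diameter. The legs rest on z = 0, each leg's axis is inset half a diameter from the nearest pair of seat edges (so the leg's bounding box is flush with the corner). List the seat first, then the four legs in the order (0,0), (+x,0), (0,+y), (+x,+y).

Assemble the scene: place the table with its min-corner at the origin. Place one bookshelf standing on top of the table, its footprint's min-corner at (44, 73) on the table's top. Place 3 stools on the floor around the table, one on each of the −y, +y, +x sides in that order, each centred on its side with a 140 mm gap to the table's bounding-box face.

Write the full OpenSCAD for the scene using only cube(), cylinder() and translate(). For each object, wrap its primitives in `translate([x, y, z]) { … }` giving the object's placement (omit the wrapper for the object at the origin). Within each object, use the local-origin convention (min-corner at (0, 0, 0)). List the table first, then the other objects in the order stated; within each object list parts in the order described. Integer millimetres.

translate([0, 0, 725]) cube([1392, 749, 50]);
translate([27, 27, 0]) cube([54, 54, 725]);
translate([1311, 27, 0]) cube([54, 54, 725]);
translate([27, 668, 0]) cube([54, 54, 725]);
translate([1311, 668, 0]) cube([54, 54, 725]);
translate([44, 73, 775]) {
  cube([34, 295, 854]);
  translate([680, 0, 0]) cube([34, 295, 854]);
  translate([34, 0, 0]) cube([646, 295, 28]);
  translate([34, 0, 256]) cube([646, 295, 28]);
  translate([34, 0, 512]) cube([646, 295, 28]);
  translate([34, 0, 768]) cube([646, 295, 28]);
}
translate([556, -411, 0]) {
  translate([0, 0, 398]) cube([280, 271, 29]);
  translate([19, 19, 0]) cylinder(h = 398, r = 19);
  translate([261, 19, 0]) cylinder(h = 398, r = 19);
  translate([19, 252, 0]) cylinder(h = 398, r = 19);
  translate([261, 252, 0]) cylinder(h = 398, r = 19);
}
translate([556, 889, 0]) {
  translate([0, 0, 398]) cube([280, 271, 29]);
  translate([19, 19, 0]) cylinder(h = 398, r = 19);
  translate([261, 19, 0]) cylinder(h = 398, r = 19);
  translate([19, 252, 0]) cylinder(h = 398, r = 19);
  translate([261, 252, 0]) cylinder(h = 398, r = 19);
}
translate([1532, 239, 0]) {
  translate([0, 0, 398]) cube([280, 271, 29]);
  translate([19, 19, 0]) cylinder(h = 398, r = 19);
  translate([261, 19, 0]) cylinder(h = 398, r = 19);
  translate([19, 252, 0]) cylinder(h = 398, r = 19);
  translate([261, 252, 0]) cylinder(h = 398, r = 19);
}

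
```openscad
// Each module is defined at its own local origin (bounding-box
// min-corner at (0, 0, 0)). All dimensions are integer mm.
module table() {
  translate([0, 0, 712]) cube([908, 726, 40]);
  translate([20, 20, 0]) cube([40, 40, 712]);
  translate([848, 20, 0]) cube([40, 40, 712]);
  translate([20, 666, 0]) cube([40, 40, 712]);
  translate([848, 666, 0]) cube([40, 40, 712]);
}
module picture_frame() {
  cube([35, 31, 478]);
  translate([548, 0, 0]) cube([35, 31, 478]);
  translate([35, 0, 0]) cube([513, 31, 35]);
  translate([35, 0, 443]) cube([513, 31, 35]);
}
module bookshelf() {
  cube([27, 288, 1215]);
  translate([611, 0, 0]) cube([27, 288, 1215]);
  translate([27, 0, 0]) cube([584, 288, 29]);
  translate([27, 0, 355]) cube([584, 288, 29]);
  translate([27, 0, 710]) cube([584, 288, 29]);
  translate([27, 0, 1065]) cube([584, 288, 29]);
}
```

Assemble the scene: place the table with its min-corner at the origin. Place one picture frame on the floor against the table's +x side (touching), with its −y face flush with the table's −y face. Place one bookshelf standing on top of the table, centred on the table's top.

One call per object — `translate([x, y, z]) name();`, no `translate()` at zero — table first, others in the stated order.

table();
translate([908, 0, 0]) picture_frame();
translate([135, 219, 752]) bookshelf();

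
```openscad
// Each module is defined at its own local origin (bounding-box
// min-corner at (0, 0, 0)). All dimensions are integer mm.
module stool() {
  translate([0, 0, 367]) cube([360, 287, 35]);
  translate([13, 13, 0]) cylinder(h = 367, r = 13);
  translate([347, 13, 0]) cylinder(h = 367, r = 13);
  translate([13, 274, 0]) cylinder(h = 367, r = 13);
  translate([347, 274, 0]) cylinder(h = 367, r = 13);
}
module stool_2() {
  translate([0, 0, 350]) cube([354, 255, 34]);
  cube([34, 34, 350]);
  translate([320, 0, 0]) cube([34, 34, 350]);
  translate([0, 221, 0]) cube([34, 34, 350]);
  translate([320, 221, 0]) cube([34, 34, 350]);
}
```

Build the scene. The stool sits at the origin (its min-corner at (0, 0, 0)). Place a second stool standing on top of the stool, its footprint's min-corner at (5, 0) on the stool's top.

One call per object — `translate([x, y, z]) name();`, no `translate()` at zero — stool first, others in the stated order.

stool();
translate([5, 0, 402]) stool_2();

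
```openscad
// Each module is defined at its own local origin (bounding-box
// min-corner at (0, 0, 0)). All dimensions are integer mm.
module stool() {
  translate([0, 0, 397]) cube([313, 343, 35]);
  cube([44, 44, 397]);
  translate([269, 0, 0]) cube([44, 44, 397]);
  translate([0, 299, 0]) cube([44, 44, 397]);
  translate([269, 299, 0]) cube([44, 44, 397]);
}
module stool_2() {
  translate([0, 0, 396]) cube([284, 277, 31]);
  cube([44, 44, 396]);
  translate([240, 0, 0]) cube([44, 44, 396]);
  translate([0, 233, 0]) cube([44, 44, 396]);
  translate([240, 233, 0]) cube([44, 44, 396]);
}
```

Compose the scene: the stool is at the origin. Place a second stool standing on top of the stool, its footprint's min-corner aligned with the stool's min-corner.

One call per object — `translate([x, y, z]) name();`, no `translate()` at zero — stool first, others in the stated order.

stool();
translate([0, 0, 432]) stool_2();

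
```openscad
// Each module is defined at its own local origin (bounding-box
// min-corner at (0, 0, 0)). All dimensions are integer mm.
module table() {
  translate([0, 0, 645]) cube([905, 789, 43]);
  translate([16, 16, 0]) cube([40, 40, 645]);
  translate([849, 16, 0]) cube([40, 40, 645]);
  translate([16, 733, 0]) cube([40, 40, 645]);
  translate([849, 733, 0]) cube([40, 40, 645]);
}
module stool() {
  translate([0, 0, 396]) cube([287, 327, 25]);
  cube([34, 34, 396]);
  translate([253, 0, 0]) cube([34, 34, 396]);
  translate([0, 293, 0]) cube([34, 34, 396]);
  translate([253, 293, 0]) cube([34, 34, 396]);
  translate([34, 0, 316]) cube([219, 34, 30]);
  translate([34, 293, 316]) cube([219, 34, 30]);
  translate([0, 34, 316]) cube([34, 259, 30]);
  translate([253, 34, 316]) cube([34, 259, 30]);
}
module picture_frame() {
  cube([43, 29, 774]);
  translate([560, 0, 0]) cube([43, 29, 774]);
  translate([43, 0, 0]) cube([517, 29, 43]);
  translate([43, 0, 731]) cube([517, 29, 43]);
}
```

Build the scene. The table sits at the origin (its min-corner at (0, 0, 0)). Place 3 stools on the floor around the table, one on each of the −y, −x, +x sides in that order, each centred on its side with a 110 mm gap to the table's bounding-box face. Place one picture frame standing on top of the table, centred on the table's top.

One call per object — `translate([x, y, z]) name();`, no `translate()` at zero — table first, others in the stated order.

table();
translate([309, -437, 0]) stool();
translate([-397, 231, 0]) stool();
translate([1015, 231, 0]) stool();
translate([151, 380, 688]) picture_frame();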